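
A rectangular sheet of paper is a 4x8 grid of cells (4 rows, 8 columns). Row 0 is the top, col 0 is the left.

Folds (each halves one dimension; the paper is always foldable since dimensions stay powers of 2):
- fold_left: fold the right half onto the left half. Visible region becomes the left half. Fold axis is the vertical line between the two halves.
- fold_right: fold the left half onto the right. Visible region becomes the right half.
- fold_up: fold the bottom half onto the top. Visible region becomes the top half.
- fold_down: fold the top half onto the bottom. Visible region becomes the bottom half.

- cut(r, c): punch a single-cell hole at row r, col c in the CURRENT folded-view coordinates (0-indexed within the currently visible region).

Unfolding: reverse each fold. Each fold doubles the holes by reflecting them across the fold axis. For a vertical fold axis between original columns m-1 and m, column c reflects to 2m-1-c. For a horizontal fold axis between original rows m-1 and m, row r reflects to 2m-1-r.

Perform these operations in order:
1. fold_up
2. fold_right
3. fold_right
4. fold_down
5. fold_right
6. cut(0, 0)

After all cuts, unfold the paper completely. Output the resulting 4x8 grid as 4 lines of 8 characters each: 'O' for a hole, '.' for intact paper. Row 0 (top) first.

Op 1 fold_up: fold axis h@2; visible region now rows[0,2) x cols[0,8) = 2x8
Op 2 fold_right: fold axis v@4; visible region now rows[0,2) x cols[4,8) = 2x4
Op 3 fold_right: fold axis v@6; visible region now rows[0,2) x cols[6,8) = 2x2
Op 4 fold_down: fold axis h@1; visible region now rows[1,2) x cols[6,8) = 1x2
Op 5 fold_right: fold axis v@7; visible region now rows[1,2) x cols[7,8) = 1x1
Op 6 cut(0, 0): punch at orig (1,7); cuts so far [(1, 7)]; region rows[1,2) x cols[7,8) = 1x1
Unfold 1 (reflect across v@7): 2 holes -> [(1, 6), (1, 7)]
Unfold 2 (reflect across h@1): 4 holes -> [(0, 6), (0, 7), (1, 6), (1, 7)]
Unfold 3 (reflect across v@6): 8 holes -> [(0, 4), (0, 5), (0, 6), (0, 7), (1, 4), (1, 5), (1, 6), (1, 7)]
Unfold 4 (reflect across v@4): 16 holes -> [(0, 0), (0, 1), (0, 2), (0, 3), (0, 4), (0, 5), (0, 6), (0, 7), (1, 0), (1, 1), (1, 2), (1, 3), (1, 4), (1, 5), (1, 6), (1, 7)]
Unfold 5 (reflect across h@2): 32 holes -> [(0, 0), (0, 1), (0, 2), (0, 3), (0, 4), (0, 5), (0, 6), (0, 7), (1, 0), (1, 1), (1, 2), (1, 3), (1, 4), (1, 5), (1, 6), (1, 7), (2, 0), (2, 1), (2, 2), (2, 3), (2, 4), (2, 5), (2, 6), (2, 7), (3, 0), (3, 1), (3, 2), (3, 3), (3, 4), (3, 5), (3, 6), (3, 7)]

Answer: OOOOOOOO
OOOOOOOO
OOOOOOOO
OOOOOOOO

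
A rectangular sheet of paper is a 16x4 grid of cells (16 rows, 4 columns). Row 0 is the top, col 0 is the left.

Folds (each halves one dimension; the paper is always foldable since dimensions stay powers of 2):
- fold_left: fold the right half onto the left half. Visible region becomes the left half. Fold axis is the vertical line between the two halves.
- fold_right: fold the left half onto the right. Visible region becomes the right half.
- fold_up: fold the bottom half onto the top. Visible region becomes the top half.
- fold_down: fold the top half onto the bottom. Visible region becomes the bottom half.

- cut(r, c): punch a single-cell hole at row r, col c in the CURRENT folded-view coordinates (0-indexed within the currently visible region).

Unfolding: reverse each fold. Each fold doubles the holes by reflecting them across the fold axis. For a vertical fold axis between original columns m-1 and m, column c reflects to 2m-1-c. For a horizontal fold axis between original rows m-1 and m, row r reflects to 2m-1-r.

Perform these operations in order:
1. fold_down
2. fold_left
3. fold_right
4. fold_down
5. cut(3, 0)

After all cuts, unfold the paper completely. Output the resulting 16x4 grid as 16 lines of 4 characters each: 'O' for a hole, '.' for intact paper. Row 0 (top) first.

Answer: OOOO
....
....
....
....
....
....
OOOO
OOOO
....
....
....
....
....
....
OOOO

Derivation:
Op 1 fold_down: fold axis h@8; visible region now rows[8,16) x cols[0,4) = 8x4
Op 2 fold_left: fold axis v@2; visible region now rows[8,16) x cols[0,2) = 8x2
Op 3 fold_right: fold axis v@1; visible region now rows[8,16) x cols[1,2) = 8x1
Op 4 fold_down: fold axis h@12; visible region now rows[12,16) x cols[1,2) = 4x1
Op 5 cut(3, 0): punch at orig (15,1); cuts so far [(15, 1)]; region rows[12,16) x cols[1,2) = 4x1
Unfold 1 (reflect across h@12): 2 holes -> [(8, 1), (15, 1)]
Unfold 2 (reflect across v@1): 4 holes -> [(8, 0), (8, 1), (15, 0), (15, 1)]
Unfold 3 (reflect across v@2): 8 holes -> [(8, 0), (8, 1), (8, 2), (8, 3), (15, 0), (15, 1), (15, 2), (15, 3)]
Unfold 4 (reflect across h@8): 16 holes -> [(0, 0), (0, 1), (0, 2), (0, 3), (7, 0), (7, 1), (7, 2), (7, 3), (8, 0), (8, 1), (8, 2), (8, 3), (15, 0), (15, 1), (15, 2), (15, 3)]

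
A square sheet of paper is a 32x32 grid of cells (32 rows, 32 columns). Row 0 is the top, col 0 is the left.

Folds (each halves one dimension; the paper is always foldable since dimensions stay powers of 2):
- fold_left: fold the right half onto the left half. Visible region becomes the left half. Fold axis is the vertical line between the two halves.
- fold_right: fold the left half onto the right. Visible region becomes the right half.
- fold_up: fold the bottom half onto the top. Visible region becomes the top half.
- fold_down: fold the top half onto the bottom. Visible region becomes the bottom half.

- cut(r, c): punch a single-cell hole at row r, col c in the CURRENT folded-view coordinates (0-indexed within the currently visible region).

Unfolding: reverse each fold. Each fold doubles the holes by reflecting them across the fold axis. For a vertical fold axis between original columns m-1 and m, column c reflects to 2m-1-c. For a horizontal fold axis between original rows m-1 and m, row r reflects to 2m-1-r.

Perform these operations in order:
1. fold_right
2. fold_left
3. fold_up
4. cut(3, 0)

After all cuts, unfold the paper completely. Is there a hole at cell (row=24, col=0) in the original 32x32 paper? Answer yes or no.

Answer: no

Derivation:
Op 1 fold_right: fold axis v@16; visible region now rows[0,32) x cols[16,32) = 32x16
Op 2 fold_left: fold axis v@24; visible region now rows[0,32) x cols[16,24) = 32x8
Op 3 fold_up: fold axis h@16; visible region now rows[0,16) x cols[16,24) = 16x8
Op 4 cut(3, 0): punch at orig (3,16); cuts so far [(3, 16)]; region rows[0,16) x cols[16,24) = 16x8
Unfold 1 (reflect across h@16): 2 holes -> [(3, 16), (28, 16)]
Unfold 2 (reflect across v@24): 4 holes -> [(3, 16), (3, 31), (28, 16), (28, 31)]
Unfold 3 (reflect across v@16): 8 holes -> [(3, 0), (3, 15), (3, 16), (3, 31), (28, 0), (28, 15), (28, 16), (28, 31)]
Holes: [(3, 0), (3, 15), (3, 16), (3, 31), (28, 0), (28, 15), (28, 16), (28, 31)]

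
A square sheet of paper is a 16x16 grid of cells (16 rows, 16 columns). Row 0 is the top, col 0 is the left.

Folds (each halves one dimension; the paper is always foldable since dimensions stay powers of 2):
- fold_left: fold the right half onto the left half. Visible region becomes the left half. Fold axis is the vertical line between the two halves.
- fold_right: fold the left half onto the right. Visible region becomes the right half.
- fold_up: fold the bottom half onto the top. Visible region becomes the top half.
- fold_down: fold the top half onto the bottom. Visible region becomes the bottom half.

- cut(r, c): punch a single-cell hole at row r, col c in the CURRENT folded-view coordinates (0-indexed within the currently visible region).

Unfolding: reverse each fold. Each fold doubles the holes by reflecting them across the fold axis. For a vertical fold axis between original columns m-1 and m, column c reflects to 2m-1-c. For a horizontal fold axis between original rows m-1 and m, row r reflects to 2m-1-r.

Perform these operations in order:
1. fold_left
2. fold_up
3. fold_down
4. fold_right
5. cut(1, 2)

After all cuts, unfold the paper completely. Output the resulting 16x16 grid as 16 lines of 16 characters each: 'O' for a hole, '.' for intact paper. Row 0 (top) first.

Op 1 fold_left: fold axis v@8; visible region now rows[0,16) x cols[0,8) = 16x8
Op 2 fold_up: fold axis h@8; visible region now rows[0,8) x cols[0,8) = 8x8
Op 3 fold_down: fold axis h@4; visible region now rows[4,8) x cols[0,8) = 4x8
Op 4 fold_right: fold axis v@4; visible region now rows[4,8) x cols[4,8) = 4x4
Op 5 cut(1, 2): punch at orig (5,6); cuts so far [(5, 6)]; region rows[4,8) x cols[4,8) = 4x4
Unfold 1 (reflect across v@4): 2 holes -> [(5, 1), (5, 6)]
Unfold 2 (reflect across h@4): 4 holes -> [(2, 1), (2, 6), (5, 1), (5, 6)]
Unfold 3 (reflect across h@8): 8 holes -> [(2, 1), (2, 6), (5, 1), (5, 6), (10, 1), (10, 6), (13, 1), (13, 6)]
Unfold 4 (reflect across v@8): 16 holes -> [(2, 1), (2, 6), (2, 9), (2, 14), (5, 1), (5, 6), (5, 9), (5, 14), (10, 1), (10, 6), (10, 9), (10, 14), (13, 1), (13, 6), (13, 9), (13, 14)]

Answer: ................
................
.O....O..O....O.
................
................
.O....O..O....O.
................
................
................
................
.O....O..O....O.
................
................
.O....O..O....O.
................
................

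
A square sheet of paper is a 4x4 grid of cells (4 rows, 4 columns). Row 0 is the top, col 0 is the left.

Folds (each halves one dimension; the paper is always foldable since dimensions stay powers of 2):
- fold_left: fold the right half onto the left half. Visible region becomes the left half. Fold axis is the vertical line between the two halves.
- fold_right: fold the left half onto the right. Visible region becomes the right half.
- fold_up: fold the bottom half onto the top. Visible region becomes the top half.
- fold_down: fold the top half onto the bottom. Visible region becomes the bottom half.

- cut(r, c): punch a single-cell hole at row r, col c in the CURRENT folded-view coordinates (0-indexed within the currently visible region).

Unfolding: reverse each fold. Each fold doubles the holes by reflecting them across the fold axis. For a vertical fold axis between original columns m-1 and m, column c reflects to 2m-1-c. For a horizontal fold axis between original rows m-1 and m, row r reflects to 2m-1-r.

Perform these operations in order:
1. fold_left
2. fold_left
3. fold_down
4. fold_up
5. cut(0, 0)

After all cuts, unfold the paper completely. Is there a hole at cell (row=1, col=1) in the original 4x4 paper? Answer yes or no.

Op 1 fold_left: fold axis v@2; visible region now rows[0,4) x cols[0,2) = 4x2
Op 2 fold_left: fold axis v@1; visible region now rows[0,4) x cols[0,1) = 4x1
Op 3 fold_down: fold axis h@2; visible region now rows[2,4) x cols[0,1) = 2x1
Op 4 fold_up: fold axis h@3; visible region now rows[2,3) x cols[0,1) = 1x1
Op 5 cut(0, 0): punch at orig (2,0); cuts so far [(2, 0)]; region rows[2,3) x cols[0,1) = 1x1
Unfold 1 (reflect across h@3): 2 holes -> [(2, 0), (3, 0)]
Unfold 2 (reflect across h@2): 4 holes -> [(0, 0), (1, 0), (2, 0), (3, 0)]
Unfold 3 (reflect across v@1): 8 holes -> [(0, 0), (0, 1), (1, 0), (1, 1), (2, 0), (2, 1), (3, 0), (3, 1)]
Unfold 4 (reflect across v@2): 16 holes -> [(0, 0), (0, 1), (0, 2), (0, 3), (1, 0), (1, 1), (1, 2), (1, 3), (2, 0), (2, 1), (2, 2), (2, 3), (3, 0), (3, 1), (3, 2), (3, 3)]
Holes: [(0, 0), (0, 1), (0, 2), (0, 3), (1, 0), (1, 1), (1, 2), (1, 3), (2, 0), (2, 1), (2, 2), (2, 3), (3, 0), (3, 1), (3, 2), (3, 3)]

Answer: yes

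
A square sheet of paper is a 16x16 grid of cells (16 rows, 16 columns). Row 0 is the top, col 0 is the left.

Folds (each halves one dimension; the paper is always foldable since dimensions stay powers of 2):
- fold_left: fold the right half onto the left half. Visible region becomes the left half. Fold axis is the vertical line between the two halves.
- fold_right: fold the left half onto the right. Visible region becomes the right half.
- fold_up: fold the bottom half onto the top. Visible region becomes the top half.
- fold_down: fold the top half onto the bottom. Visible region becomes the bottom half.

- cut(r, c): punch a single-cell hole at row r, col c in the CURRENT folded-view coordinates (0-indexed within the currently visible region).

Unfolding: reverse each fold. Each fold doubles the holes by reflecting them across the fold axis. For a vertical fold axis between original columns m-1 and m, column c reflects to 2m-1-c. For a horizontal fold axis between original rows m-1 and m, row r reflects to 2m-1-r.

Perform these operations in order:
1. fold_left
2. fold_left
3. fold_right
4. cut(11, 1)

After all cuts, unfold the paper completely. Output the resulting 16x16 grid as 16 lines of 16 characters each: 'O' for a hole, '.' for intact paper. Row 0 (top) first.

Op 1 fold_left: fold axis v@8; visible region now rows[0,16) x cols[0,8) = 16x8
Op 2 fold_left: fold axis v@4; visible region now rows[0,16) x cols[0,4) = 16x4
Op 3 fold_right: fold axis v@2; visible region now rows[0,16) x cols[2,4) = 16x2
Op 4 cut(11, 1): punch at orig (11,3); cuts so far [(11, 3)]; region rows[0,16) x cols[2,4) = 16x2
Unfold 1 (reflect across v@2): 2 holes -> [(11, 0), (11, 3)]
Unfold 2 (reflect across v@4): 4 holes -> [(11, 0), (11, 3), (11, 4), (11, 7)]
Unfold 3 (reflect across v@8): 8 holes -> [(11, 0), (11, 3), (11, 4), (11, 7), (11, 8), (11, 11), (11, 12), (11, 15)]

Answer: ................
................
................
................
................
................
................
................
................
................
................
O..OO..OO..OO..O
................
................
................
................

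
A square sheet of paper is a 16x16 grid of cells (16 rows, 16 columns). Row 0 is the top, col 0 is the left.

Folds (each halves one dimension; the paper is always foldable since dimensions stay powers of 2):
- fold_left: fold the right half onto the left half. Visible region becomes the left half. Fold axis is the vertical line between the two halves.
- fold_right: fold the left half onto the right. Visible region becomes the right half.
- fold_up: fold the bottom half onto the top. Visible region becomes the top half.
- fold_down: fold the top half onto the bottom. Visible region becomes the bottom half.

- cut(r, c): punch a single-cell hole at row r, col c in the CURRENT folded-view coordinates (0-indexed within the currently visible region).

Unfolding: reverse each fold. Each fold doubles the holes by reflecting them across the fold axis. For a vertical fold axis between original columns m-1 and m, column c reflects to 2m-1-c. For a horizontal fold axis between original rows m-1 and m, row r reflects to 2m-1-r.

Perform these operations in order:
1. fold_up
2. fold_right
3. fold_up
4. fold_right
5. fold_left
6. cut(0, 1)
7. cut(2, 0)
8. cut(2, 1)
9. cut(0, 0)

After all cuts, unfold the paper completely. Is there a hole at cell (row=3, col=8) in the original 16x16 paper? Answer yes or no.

Op 1 fold_up: fold axis h@8; visible region now rows[0,8) x cols[0,16) = 8x16
Op 2 fold_right: fold axis v@8; visible region now rows[0,8) x cols[8,16) = 8x8
Op 3 fold_up: fold axis h@4; visible region now rows[0,4) x cols[8,16) = 4x8
Op 4 fold_right: fold axis v@12; visible region now rows[0,4) x cols[12,16) = 4x4
Op 5 fold_left: fold axis v@14; visible region now rows[0,4) x cols[12,14) = 4x2
Op 6 cut(0, 1): punch at orig (0,13); cuts so far [(0, 13)]; region rows[0,4) x cols[12,14) = 4x2
Op 7 cut(2, 0): punch at orig (2,12); cuts so far [(0, 13), (2, 12)]; region rows[0,4) x cols[12,14) = 4x2
Op 8 cut(2, 1): punch at orig (2,13); cuts so far [(0, 13), (2, 12), (2, 13)]; region rows[0,4) x cols[12,14) = 4x2
Op 9 cut(0, 0): punch at orig (0,12); cuts so far [(0, 12), (0, 13), (2, 12), (2, 13)]; region rows[0,4) x cols[12,14) = 4x2
Unfold 1 (reflect across v@14): 8 holes -> [(0, 12), (0, 13), (0, 14), (0, 15), (2, 12), (2, 13), (2, 14), (2, 15)]
Unfold 2 (reflect across v@12): 16 holes -> [(0, 8), (0, 9), (0, 10), (0, 11), (0, 12), (0, 13), (0, 14), (0, 15), (2, 8), (2, 9), (2, 10), (2, 11), (2, 12), (2, 13), (2, 14), (2, 15)]
Unfold 3 (reflect across h@4): 32 holes -> [(0, 8), (0, 9), (0, 10), (0, 11), (0, 12), (0, 13), (0, 14), (0, 15), (2, 8), (2, 9), (2, 10), (2, 11), (2, 12), (2, 13), (2, 14), (2, 15), (5, 8), (5, 9), (5, 10), (5, 11), (5, 12), (5, 13), (5, 14), (5, 15), (7, 8), (7, 9), (7, 10), (7, 11), (7, 12), (7, 13), (7, 14), (7, 15)]
Unfold 4 (reflect across v@8): 64 holes -> [(0, 0), (0, 1), (0, 2), (0, 3), (0, 4), (0, 5), (0, 6), (0, 7), (0, 8), (0, 9), (0, 10), (0, 11), (0, 12), (0, 13), (0, 14), (0, 15), (2, 0), (2, 1), (2, 2), (2, 3), (2, 4), (2, 5), (2, 6), (2, 7), (2, 8), (2, 9), (2, 10), (2, 11), (2, 12), (2, 13), (2, 14), (2, 15), (5, 0), (5, 1), (5, 2), (5, 3), (5, 4), (5, 5), (5, 6), (5, 7), (5, 8), (5, 9), (5, 10), (5, 11), (5, 12), (5, 13), (5, 14), (5, 15), (7, 0), (7, 1), (7, 2), (7, 3), (7, 4), (7, 5), (7, 6), (7, 7), (7, 8), (7, 9), (7, 10), (7, 11), (7, 12), (7, 13), (7, 14), (7, 15)]
Unfold 5 (reflect across h@8): 128 holes -> [(0, 0), (0, 1), (0, 2), (0, 3), (0, 4), (0, 5), (0, 6), (0, 7), (0, 8), (0, 9), (0, 10), (0, 11), (0, 12), (0, 13), (0, 14), (0, 15), (2, 0), (2, 1), (2, 2), (2, 3), (2, 4), (2, 5), (2, 6), (2, 7), (2, 8), (2, 9), (2, 10), (2, 11), (2, 12), (2, 13), (2, 14), (2, 15), (5, 0), (5, 1), (5, 2), (5, 3), (5, 4), (5, 5), (5, 6), (5, 7), (5, 8), (5, 9), (5, 10), (5, 11), (5, 12), (5, 13), (5, 14), (5, 15), (7, 0), (7, 1), (7, 2), (7, 3), (7, 4), (7, 5), (7, 6), (7, 7), (7, 8), (7, 9), (7, 10), (7, 11), (7, 12), (7, 13), (7, 14), (7, 15), (8, 0), (8, 1), (8, 2), (8, 3), (8, 4), (8, 5), (8, 6), (8, 7), (8, 8), (8, 9), (8, 10), (8, 11), (8, 12), (8, 13), (8, 14), (8, 15), (10, 0), (10, 1), (10, 2), (10, 3), (10, 4), (10, 5), (10, 6), (10, 7), (10, 8), (10, 9), (10, 10), (10, 11), (10, 12), (10, 13), (10, 14), (10, 15), (13, 0), (13, 1), (13, 2), (13, 3), (13, 4), (13, 5), (13, 6), (13, 7), (13, 8), (13, 9), (13, 10), (13, 11), (13, 12), (13, 13), (13, 14), (13, 15), (15, 0), (15, 1), (15, 2), (15, 3), (15, 4), (15, 5), (15, 6), (15, 7), (15, 8), (15, 9), (15, 10), (15, 11), (15, 12), (15, 13), (15, 14), (15, 15)]
Holes: [(0, 0), (0, 1), (0, 2), (0, 3), (0, 4), (0, 5), (0, 6), (0, 7), (0, 8), (0, 9), (0, 10), (0, 11), (0, 12), (0, 13), (0, 14), (0, 15), (2, 0), (2, 1), (2, 2), (2, 3), (2, 4), (2, 5), (2, 6), (2, 7), (2, 8), (2, 9), (2, 10), (2, 11), (2, 12), (2, 13), (2, 14), (2, 15), (5, 0), (5, 1), (5, 2), (5, 3), (5, 4), (5, 5), (5, 6), (5, 7), (5, 8), (5, 9), (5, 10), (5, 11), (5, 12), (5, 13), (5, 14), (5, 15), (7, 0), (7, 1), (7, 2), (7, 3), (7, 4), (7, 5), (7, 6), (7, 7), (7, 8), (7, 9), (7, 10), (7, 11), (7, 12), (7, 13), (7, 14), (7, 15), (8, 0), (8, 1), (8, 2), (8, 3), (8, 4), (8, 5), (8, 6), (8, 7), (8, 8), (8, 9), (8, 10), (8, 11), (8, 12), (8, 13), (8, 14), (8, 15), (10, 0), (10, 1), (10, 2), (10, 3), (10, 4), (10, 5), (10, 6), (10, 7), (10, 8), (10, 9), (10, 10), (10, 11), (10, 12), (10, 13), (10, 14), (10, 15), (13, 0), (13, 1), (13, 2), (13, 3), (13, 4), (13, 5), (13, 6), (13, 7), (13, 8), (13, 9), (13, 10), (13, 11), (13, 12), (13, 13), (13, 14), (13, 15), (15, 0), (15, 1), (15, 2), (15, 3), (15, 4), (15, 5), (15, 6), (15, 7), (15, 8), (15, 9), (15, 10), (15, 11), (15, 12), (15, 13), (15, 14), (15, 15)]

Answer: no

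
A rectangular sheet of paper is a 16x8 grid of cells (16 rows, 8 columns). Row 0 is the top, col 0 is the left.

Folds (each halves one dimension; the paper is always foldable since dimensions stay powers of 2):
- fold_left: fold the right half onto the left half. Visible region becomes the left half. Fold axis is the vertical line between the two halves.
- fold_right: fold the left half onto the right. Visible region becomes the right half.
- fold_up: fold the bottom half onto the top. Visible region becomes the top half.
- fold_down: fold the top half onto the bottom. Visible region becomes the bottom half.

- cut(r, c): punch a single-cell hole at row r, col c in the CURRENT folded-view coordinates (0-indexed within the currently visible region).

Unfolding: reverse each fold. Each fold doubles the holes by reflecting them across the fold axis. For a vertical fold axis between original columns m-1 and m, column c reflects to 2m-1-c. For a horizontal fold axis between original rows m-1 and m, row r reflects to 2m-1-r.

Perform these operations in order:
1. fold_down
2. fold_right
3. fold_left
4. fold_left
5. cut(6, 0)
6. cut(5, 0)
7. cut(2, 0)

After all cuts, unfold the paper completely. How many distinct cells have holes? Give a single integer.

Op 1 fold_down: fold axis h@8; visible region now rows[8,16) x cols[0,8) = 8x8
Op 2 fold_right: fold axis v@4; visible region now rows[8,16) x cols[4,8) = 8x4
Op 3 fold_left: fold axis v@6; visible region now rows[8,16) x cols[4,6) = 8x2
Op 4 fold_left: fold axis v@5; visible region now rows[8,16) x cols[4,5) = 8x1
Op 5 cut(6, 0): punch at orig (14,4); cuts so far [(14, 4)]; region rows[8,16) x cols[4,5) = 8x1
Op 6 cut(5, 0): punch at orig (13,4); cuts so far [(13, 4), (14, 4)]; region rows[8,16) x cols[4,5) = 8x1
Op 7 cut(2, 0): punch at orig (10,4); cuts so far [(10, 4), (13, 4), (14, 4)]; region rows[8,16) x cols[4,5) = 8x1
Unfold 1 (reflect across v@5): 6 holes -> [(10, 4), (10, 5), (13, 4), (13, 5), (14, 4), (14, 5)]
Unfold 2 (reflect across v@6): 12 holes -> [(10, 4), (10, 5), (10, 6), (10, 7), (13, 4), (13, 5), (13, 6), (13, 7), (14, 4), (14, 5), (14, 6), (14, 7)]
Unfold 3 (reflect across v@4): 24 holes -> [(10, 0), (10, 1), (10, 2), (10, 3), (10, 4), (10, 5), (10, 6), (10, 7), (13, 0), (13, 1), (13, 2), (13, 3), (13, 4), (13, 5), (13, 6), (13, 7), (14, 0), (14, 1), (14, 2), (14, 3), (14, 4), (14, 5), (14, 6), (14, 7)]
Unfold 4 (reflect across h@8): 48 holes -> [(1, 0), (1, 1), (1, 2), (1, 3), (1, 4), (1, 5), (1, 6), (1, 7), (2, 0), (2, 1), (2, 2), (2, 3), (2, 4), (2, 5), (2, 6), (2, 7), (5, 0), (5, 1), (5, 2), (5, 3), (5, 4), (5, 5), (5, 6), (5, 7), (10, 0), (10, 1), (10, 2), (10, 3), (10, 4), (10, 5), (10, 6), (10, 7), (13, 0), (13, 1), (13, 2), (13, 3), (13, 4), (13, 5), (13, 6), (13, 7), (14, 0), (14, 1), (14, 2), (14, 3), (14, 4), (14, 5), (14, 6), (14, 7)]

Answer: 48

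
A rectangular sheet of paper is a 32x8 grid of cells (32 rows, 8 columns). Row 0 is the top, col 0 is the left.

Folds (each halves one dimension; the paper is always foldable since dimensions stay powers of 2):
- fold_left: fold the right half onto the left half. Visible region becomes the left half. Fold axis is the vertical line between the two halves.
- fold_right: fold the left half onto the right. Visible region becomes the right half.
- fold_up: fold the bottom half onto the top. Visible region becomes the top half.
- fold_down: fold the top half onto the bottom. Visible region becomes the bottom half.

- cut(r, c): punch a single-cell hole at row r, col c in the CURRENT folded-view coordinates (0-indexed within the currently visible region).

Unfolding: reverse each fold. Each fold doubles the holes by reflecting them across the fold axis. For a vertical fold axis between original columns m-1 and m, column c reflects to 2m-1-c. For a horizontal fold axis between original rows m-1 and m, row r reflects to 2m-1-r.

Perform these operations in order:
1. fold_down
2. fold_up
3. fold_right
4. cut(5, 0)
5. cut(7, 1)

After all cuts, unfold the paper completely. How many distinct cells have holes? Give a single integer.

Answer: 16

Derivation:
Op 1 fold_down: fold axis h@16; visible region now rows[16,32) x cols[0,8) = 16x8
Op 2 fold_up: fold axis h@24; visible region now rows[16,24) x cols[0,8) = 8x8
Op 3 fold_right: fold axis v@4; visible region now rows[16,24) x cols[4,8) = 8x4
Op 4 cut(5, 0): punch at orig (21,4); cuts so far [(21, 4)]; region rows[16,24) x cols[4,8) = 8x4
Op 5 cut(7, 1): punch at orig (23,5); cuts so far [(21, 4), (23, 5)]; region rows[16,24) x cols[4,8) = 8x4
Unfold 1 (reflect across v@4): 4 holes -> [(21, 3), (21, 4), (23, 2), (23, 5)]
Unfold 2 (reflect across h@24): 8 holes -> [(21, 3), (21, 4), (23, 2), (23, 5), (24, 2), (24, 5), (26, 3), (26, 4)]
Unfold 3 (reflect across h@16): 16 holes -> [(5, 3), (5, 4), (7, 2), (7, 5), (8, 2), (8, 5), (10, 3), (10, 4), (21, 3), (21, 4), (23, 2), (23, 5), (24, 2), (24, 5), (26, 3), (26, 4)]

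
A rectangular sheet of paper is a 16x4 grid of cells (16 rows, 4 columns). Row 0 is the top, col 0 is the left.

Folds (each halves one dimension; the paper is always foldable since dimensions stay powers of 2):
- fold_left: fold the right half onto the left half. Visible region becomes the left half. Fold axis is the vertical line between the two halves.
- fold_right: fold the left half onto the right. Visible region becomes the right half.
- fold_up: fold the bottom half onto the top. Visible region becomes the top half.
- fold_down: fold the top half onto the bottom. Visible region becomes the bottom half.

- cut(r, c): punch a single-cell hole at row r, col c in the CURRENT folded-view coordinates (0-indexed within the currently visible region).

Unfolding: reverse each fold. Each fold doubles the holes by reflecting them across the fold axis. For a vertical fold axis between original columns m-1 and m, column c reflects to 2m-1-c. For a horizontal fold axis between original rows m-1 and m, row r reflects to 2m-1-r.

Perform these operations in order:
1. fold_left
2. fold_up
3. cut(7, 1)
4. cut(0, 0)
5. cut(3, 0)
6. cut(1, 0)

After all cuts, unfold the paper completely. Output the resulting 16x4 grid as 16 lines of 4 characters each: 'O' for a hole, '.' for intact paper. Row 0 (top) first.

Answer: O..O
O..O
....
O..O
....
....
....
.OO.
.OO.
....
....
....
O..O
....
O..O
O..O

Derivation:
Op 1 fold_left: fold axis v@2; visible region now rows[0,16) x cols[0,2) = 16x2
Op 2 fold_up: fold axis h@8; visible region now rows[0,8) x cols[0,2) = 8x2
Op 3 cut(7, 1): punch at orig (7,1); cuts so far [(7, 1)]; region rows[0,8) x cols[0,2) = 8x2
Op 4 cut(0, 0): punch at orig (0,0); cuts so far [(0, 0), (7, 1)]; region rows[0,8) x cols[0,2) = 8x2
Op 5 cut(3, 0): punch at orig (3,0); cuts so far [(0, 0), (3, 0), (7, 1)]; region rows[0,8) x cols[0,2) = 8x2
Op 6 cut(1, 0): punch at orig (1,0); cuts so far [(0, 0), (1, 0), (3, 0), (7, 1)]; region rows[0,8) x cols[0,2) = 8x2
Unfold 1 (reflect across h@8): 8 holes -> [(0, 0), (1, 0), (3, 0), (7, 1), (8, 1), (12, 0), (14, 0), (15, 0)]
Unfold 2 (reflect across v@2): 16 holes -> [(0, 0), (0, 3), (1, 0), (1, 3), (3, 0), (3, 3), (7, 1), (7, 2), (8, 1), (8, 2), (12, 0), (12, 3), (14, 0), (14, 3), (15, 0), (15, 3)]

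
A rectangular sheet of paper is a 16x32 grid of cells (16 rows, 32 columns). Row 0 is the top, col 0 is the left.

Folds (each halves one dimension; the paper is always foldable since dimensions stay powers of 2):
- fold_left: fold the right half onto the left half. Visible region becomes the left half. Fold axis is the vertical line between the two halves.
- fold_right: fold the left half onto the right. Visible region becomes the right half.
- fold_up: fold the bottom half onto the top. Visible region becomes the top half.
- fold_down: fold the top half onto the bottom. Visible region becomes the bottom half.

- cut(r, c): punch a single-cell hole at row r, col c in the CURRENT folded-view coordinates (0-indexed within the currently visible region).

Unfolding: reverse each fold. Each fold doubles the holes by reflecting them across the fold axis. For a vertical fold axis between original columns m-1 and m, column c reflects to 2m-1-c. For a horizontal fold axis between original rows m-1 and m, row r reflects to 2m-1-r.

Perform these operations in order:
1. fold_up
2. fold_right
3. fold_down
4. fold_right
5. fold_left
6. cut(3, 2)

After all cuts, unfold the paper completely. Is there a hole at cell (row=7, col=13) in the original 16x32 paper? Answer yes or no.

Answer: yes

Derivation:
Op 1 fold_up: fold axis h@8; visible region now rows[0,8) x cols[0,32) = 8x32
Op 2 fold_right: fold axis v@16; visible region now rows[0,8) x cols[16,32) = 8x16
Op 3 fold_down: fold axis h@4; visible region now rows[4,8) x cols[16,32) = 4x16
Op 4 fold_right: fold axis v@24; visible region now rows[4,8) x cols[24,32) = 4x8
Op 5 fold_left: fold axis v@28; visible region now rows[4,8) x cols[24,28) = 4x4
Op 6 cut(3, 2): punch at orig (7,26); cuts so far [(7, 26)]; region rows[4,8) x cols[24,28) = 4x4
Unfold 1 (reflect across v@28): 2 holes -> [(7, 26), (7, 29)]
Unfold 2 (reflect across v@24): 4 holes -> [(7, 18), (7, 21), (7, 26), (7, 29)]
Unfold 3 (reflect across h@4): 8 holes -> [(0, 18), (0, 21), (0, 26), (0, 29), (7, 18), (7, 21), (7, 26), (7, 29)]
Unfold 4 (reflect across v@16): 16 holes -> [(0, 2), (0, 5), (0, 10), (0, 13), (0, 18), (0, 21), (0, 26), (0, 29), (7, 2), (7, 5), (7, 10), (7, 13), (7, 18), (7, 21), (7, 26), (7, 29)]
Unfold 5 (reflect across h@8): 32 holes -> [(0, 2), (0, 5), (0, 10), (0, 13), (0, 18), (0, 21), (0, 26), (0, 29), (7, 2), (7, 5), (7, 10), (7, 13), (7, 18), (7, 21), (7, 26), (7, 29), (8, 2), (8, 5), (8, 10), (8, 13), (8, 18), (8, 21), (8, 26), (8, 29), (15, 2), (15, 5), (15, 10), (15, 13), (15, 18), (15, 21), (15, 26), (15, 29)]
Holes: [(0, 2), (0, 5), (0, 10), (0, 13), (0, 18), (0, 21), (0, 26), (0, 29), (7, 2), (7, 5), (7, 10), (7, 13), (7, 18), (7, 21), (7, 26), (7, 29), (8, 2), (8, 5), (8, 10), (8, 13), (8, 18), (8, 21), (8, 26), (8, 29), (15, 2), (15, 5), (15, 10), (15, 13), (15, 18), (15, 21), (15, 26), (15, 29)]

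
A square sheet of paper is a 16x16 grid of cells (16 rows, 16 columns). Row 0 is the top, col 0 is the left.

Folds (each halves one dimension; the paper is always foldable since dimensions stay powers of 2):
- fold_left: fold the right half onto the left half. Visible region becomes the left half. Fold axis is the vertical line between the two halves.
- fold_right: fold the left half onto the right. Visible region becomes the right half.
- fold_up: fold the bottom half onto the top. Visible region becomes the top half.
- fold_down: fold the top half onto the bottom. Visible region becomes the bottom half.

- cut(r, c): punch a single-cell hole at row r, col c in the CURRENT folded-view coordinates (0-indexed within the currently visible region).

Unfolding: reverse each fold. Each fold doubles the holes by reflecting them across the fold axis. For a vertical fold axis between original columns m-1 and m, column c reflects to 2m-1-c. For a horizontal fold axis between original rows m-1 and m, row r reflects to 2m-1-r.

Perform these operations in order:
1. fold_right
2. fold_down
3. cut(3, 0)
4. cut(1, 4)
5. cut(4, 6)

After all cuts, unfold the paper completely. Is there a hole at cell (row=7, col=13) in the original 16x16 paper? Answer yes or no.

Op 1 fold_right: fold axis v@8; visible region now rows[0,16) x cols[8,16) = 16x8
Op 2 fold_down: fold axis h@8; visible region now rows[8,16) x cols[8,16) = 8x8
Op 3 cut(3, 0): punch at orig (11,8); cuts so far [(11, 8)]; region rows[8,16) x cols[8,16) = 8x8
Op 4 cut(1, 4): punch at orig (9,12); cuts so far [(9, 12), (11, 8)]; region rows[8,16) x cols[8,16) = 8x8
Op 5 cut(4, 6): punch at orig (12,14); cuts so far [(9, 12), (11, 8), (12, 14)]; region rows[8,16) x cols[8,16) = 8x8
Unfold 1 (reflect across h@8): 6 holes -> [(3, 14), (4, 8), (6, 12), (9, 12), (11, 8), (12, 14)]
Unfold 2 (reflect across v@8): 12 holes -> [(3, 1), (3, 14), (4, 7), (4, 8), (6, 3), (6, 12), (9, 3), (9, 12), (11, 7), (11, 8), (12, 1), (12, 14)]
Holes: [(3, 1), (3, 14), (4, 7), (4, 8), (6, 3), (6, 12), (9, 3), (9, 12), (11, 7), (11, 8), (12, 1), (12, 14)]

Answer: no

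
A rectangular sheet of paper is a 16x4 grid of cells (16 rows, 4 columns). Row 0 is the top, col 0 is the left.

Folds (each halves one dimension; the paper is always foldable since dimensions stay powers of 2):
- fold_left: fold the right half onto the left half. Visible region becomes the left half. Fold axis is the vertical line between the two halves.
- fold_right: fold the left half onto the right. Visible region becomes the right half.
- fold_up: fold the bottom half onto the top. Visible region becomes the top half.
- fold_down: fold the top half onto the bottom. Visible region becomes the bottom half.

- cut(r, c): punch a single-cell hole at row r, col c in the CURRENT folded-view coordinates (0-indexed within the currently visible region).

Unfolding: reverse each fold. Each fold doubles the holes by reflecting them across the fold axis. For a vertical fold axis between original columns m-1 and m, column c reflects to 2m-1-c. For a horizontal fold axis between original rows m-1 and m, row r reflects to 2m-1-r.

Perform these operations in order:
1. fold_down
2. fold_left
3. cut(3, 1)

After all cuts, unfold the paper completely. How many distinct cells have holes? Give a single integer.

Answer: 4

Derivation:
Op 1 fold_down: fold axis h@8; visible region now rows[8,16) x cols[0,4) = 8x4
Op 2 fold_left: fold axis v@2; visible region now rows[8,16) x cols[0,2) = 8x2
Op 3 cut(3, 1): punch at orig (11,1); cuts so far [(11, 1)]; region rows[8,16) x cols[0,2) = 8x2
Unfold 1 (reflect across v@2): 2 holes -> [(11, 1), (11, 2)]
Unfold 2 (reflect across h@8): 4 holes -> [(4, 1), (4, 2), (11, 1), (11, 2)]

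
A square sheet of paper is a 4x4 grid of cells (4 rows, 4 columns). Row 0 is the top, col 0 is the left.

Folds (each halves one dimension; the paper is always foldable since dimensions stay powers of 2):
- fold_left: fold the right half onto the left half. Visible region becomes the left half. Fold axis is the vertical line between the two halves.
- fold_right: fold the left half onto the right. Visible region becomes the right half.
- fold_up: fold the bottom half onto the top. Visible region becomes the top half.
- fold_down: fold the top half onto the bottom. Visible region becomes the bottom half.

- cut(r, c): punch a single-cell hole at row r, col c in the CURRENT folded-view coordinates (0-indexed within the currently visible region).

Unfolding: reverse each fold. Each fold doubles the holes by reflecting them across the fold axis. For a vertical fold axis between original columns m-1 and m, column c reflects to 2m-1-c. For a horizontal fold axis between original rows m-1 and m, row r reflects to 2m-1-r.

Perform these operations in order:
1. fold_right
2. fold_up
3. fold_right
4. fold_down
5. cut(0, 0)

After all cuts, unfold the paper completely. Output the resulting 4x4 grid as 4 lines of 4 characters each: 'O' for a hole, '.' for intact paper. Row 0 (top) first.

Answer: OOOO
OOOO
OOOO
OOOO

Derivation:
Op 1 fold_right: fold axis v@2; visible region now rows[0,4) x cols[2,4) = 4x2
Op 2 fold_up: fold axis h@2; visible region now rows[0,2) x cols[2,4) = 2x2
Op 3 fold_right: fold axis v@3; visible region now rows[0,2) x cols[3,4) = 2x1
Op 4 fold_down: fold axis h@1; visible region now rows[1,2) x cols[3,4) = 1x1
Op 5 cut(0, 0): punch at orig (1,3); cuts so far [(1, 3)]; region rows[1,2) x cols[3,4) = 1x1
Unfold 1 (reflect across h@1): 2 holes -> [(0, 3), (1, 3)]
Unfold 2 (reflect across v@3): 4 holes -> [(0, 2), (0, 3), (1, 2), (1, 3)]
Unfold 3 (reflect across h@2): 8 holes -> [(0, 2), (0, 3), (1, 2), (1, 3), (2, 2), (2, 3), (3, 2), (3, 3)]
Unfold 4 (reflect across v@2): 16 holes -> [(0, 0), (0, 1), (0, 2), (0, 3), (1, 0), (1, 1), (1, 2), (1, 3), (2, 0), (2, 1), (2, 2), (2, 3), (3, 0), (3, 1), (3, 2), (3, 3)]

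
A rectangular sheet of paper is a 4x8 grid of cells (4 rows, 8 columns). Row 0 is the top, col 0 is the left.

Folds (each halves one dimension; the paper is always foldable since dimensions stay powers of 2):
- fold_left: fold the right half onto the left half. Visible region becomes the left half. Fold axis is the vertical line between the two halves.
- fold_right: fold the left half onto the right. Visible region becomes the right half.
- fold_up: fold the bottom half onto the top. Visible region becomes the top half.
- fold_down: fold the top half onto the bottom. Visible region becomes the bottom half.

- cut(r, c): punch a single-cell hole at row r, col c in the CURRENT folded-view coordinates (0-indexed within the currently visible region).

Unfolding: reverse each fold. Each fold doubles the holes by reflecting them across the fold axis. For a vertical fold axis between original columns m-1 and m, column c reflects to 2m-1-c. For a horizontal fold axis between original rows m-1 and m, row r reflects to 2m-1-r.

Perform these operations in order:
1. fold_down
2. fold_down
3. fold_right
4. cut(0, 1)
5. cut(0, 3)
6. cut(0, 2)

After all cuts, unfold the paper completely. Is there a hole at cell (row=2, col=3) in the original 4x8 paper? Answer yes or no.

Answer: no

Derivation:
Op 1 fold_down: fold axis h@2; visible region now rows[2,4) x cols[0,8) = 2x8
Op 2 fold_down: fold axis h@3; visible region now rows[3,4) x cols[0,8) = 1x8
Op 3 fold_right: fold axis v@4; visible region now rows[3,4) x cols[4,8) = 1x4
Op 4 cut(0, 1): punch at orig (3,5); cuts so far [(3, 5)]; region rows[3,4) x cols[4,8) = 1x4
Op 5 cut(0, 3): punch at orig (3,7); cuts so far [(3, 5), (3, 7)]; region rows[3,4) x cols[4,8) = 1x4
Op 6 cut(0, 2): punch at orig (3,6); cuts so far [(3, 5), (3, 6), (3, 7)]; region rows[3,4) x cols[4,8) = 1x4
Unfold 1 (reflect across v@4): 6 holes -> [(3, 0), (3, 1), (3, 2), (3, 5), (3, 6), (3, 7)]
Unfold 2 (reflect across h@3): 12 holes -> [(2, 0), (2, 1), (2, 2), (2, 5), (2, 6), (2, 7), (3, 0), (3, 1), (3, 2), (3, 5), (3, 6), (3, 7)]
Unfold 3 (reflect across h@2): 24 holes -> [(0, 0), (0, 1), (0, 2), (0, 5), (0, 6), (0, 7), (1, 0), (1, 1), (1, 2), (1, 5), (1, 6), (1, 7), (2, 0), (2, 1), (2, 2), (2, 5), (2, 6), (2, 7), (3, 0), (3, 1), (3, 2), (3, 5), (3, 6), (3, 7)]
Holes: [(0, 0), (0, 1), (0, 2), (0, 5), (0, 6), (0, 7), (1, 0), (1, 1), (1, 2), (1, 5), (1, 6), (1, 7), (2, 0), (2, 1), (2, 2), (2, 5), (2, 6), (2, 7), (3, 0), (3, 1), (3, 2), (3, 5), (3, 6), (3, 7)]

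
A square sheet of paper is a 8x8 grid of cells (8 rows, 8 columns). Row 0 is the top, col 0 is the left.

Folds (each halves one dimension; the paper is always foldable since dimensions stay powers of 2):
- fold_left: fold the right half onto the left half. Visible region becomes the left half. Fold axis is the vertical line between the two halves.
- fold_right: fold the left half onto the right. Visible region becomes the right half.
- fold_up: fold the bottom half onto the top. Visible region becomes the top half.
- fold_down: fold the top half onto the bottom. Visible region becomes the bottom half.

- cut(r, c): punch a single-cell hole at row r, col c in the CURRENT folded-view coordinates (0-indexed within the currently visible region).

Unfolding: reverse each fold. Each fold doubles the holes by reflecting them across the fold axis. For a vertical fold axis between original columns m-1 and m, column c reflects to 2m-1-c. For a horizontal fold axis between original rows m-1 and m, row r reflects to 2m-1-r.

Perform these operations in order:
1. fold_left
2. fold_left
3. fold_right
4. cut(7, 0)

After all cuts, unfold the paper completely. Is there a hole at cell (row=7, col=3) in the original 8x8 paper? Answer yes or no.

Op 1 fold_left: fold axis v@4; visible region now rows[0,8) x cols[0,4) = 8x4
Op 2 fold_left: fold axis v@2; visible region now rows[0,8) x cols[0,2) = 8x2
Op 3 fold_right: fold axis v@1; visible region now rows[0,8) x cols[1,2) = 8x1
Op 4 cut(7, 0): punch at orig (7,1); cuts so far [(7, 1)]; region rows[0,8) x cols[1,2) = 8x1
Unfold 1 (reflect across v@1): 2 holes -> [(7, 0), (7, 1)]
Unfold 2 (reflect across v@2): 4 holes -> [(7, 0), (7, 1), (7, 2), (7, 3)]
Unfold 3 (reflect across v@4): 8 holes -> [(7, 0), (7, 1), (7, 2), (7, 3), (7, 4), (7, 5), (7, 6), (7, 7)]
Holes: [(7, 0), (7, 1), (7, 2), (7, 3), (7, 4), (7, 5), (7, 6), (7, 7)]

Answer: yes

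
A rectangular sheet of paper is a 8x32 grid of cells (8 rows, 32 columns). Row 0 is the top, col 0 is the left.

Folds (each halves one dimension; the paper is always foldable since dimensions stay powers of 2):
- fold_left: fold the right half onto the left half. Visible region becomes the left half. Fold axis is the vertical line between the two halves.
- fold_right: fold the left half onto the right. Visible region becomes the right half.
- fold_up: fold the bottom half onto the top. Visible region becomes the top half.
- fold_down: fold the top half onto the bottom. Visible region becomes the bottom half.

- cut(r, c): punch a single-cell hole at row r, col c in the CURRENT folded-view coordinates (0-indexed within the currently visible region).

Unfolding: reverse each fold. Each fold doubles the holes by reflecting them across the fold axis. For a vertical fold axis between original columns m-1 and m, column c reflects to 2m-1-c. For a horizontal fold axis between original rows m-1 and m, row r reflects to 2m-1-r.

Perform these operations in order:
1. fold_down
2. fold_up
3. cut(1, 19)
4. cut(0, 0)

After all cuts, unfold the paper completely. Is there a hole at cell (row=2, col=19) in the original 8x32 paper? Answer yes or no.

Answer: yes

Derivation:
Op 1 fold_down: fold axis h@4; visible region now rows[4,8) x cols[0,32) = 4x32
Op 2 fold_up: fold axis h@6; visible region now rows[4,6) x cols[0,32) = 2x32
Op 3 cut(1, 19): punch at orig (5,19); cuts so far [(5, 19)]; region rows[4,6) x cols[0,32) = 2x32
Op 4 cut(0, 0): punch at orig (4,0); cuts so far [(4, 0), (5, 19)]; region rows[4,6) x cols[0,32) = 2x32
Unfold 1 (reflect across h@6): 4 holes -> [(4, 0), (5, 19), (6, 19), (7, 0)]
Unfold 2 (reflect across h@4): 8 holes -> [(0, 0), (1, 19), (2, 19), (3, 0), (4, 0), (5, 19), (6, 19), (7, 0)]
Holes: [(0, 0), (1, 19), (2, 19), (3, 0), (4, 0), (5, 19), (6, 19), (7, 0)]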